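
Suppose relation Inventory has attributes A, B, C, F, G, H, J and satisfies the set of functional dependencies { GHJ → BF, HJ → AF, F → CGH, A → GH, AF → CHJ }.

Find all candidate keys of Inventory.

{A, F}⁺: F→CGH adds C, G, H; AF→CHJ adds J; GHJ→BF adds B → {A, B, C, F, G, H, J}. Minimal: {F}⁺ = {C, F, G, H}; {A}⁺ = {A, G, H} — none reach the full schema.
{A, J}⁺: A→GH adds G, H; GHJ→BF adds B, F; F→CGH adds C → {A, B, C, F, G, H, J}. Minimal: {J}⁺ = {J}; {A}⁺ = {A, G, H} — none reach the full schema.
{F, J}⁺: F→CGH adds C, G, H; GHJ→BF adds B; HJ→AF adds A → {A, B, C, F, G, H, J}. Minimal: {J}⁺ = {J}; {F}⁺ = {C, F, G, H} — none reach the full schema.
{H, J}⁺: HJ→AF adds A, F; F→CGH adds C, G; GHJ→BF adds B → {A, B, C, F, G, H, J}. Minimal: {J}⁺ = {J}; {H}⁺ = {H} — none reach the full schema.
Any other superkey contains one of these as a subset, so there are no further candidate keys.

AF; AJ; FJ; HJ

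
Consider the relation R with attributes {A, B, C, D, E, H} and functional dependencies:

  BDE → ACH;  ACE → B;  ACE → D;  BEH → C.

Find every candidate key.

{A, C, E}, {B, D, E}, {A, B, E, H}

{A, C, E}⁺: ACE→B adds B; ACE→D adds D; BDE→ACH adds H → {A, B, C, D, E, H}.
{B, D, E}⁺: BDE→ACH adds A, C, H → {A, B, C, D, E, H}.
{A, B, E, H}⁺: BEH→C adds C; ACE→D adds D → {A, B, C, D, E, H}.
Any other superkey contains one of these as a subset, so there are no further candidate keys.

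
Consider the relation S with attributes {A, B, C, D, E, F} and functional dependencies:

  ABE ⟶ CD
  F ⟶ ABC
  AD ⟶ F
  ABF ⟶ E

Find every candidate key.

{F}⁺: F→ABC adds A, B, C; ABF→E adds E; ABE→CD adds D → {A, B, C, D, E, F}.
{A, D}⁺: AD→F adds F; F→ABC adds B, C; ABF→E adds E → {A, B, C, D, E, F}. Minimal: {D}⁺ = {D}; {A}⁺ = {A} — none reach the full schema.
{A, B, E}⁺: ABE→CD adds C, D; AD→F adds F → {A, B, C, D, E, F}. Minimal: {B, E}⁺ = {B, E}; {A, E}⁺ = {A, E}; {A, B}⁺ = {A, B} — none reach the full schema.

{F}; {A, D}; {A, B, E}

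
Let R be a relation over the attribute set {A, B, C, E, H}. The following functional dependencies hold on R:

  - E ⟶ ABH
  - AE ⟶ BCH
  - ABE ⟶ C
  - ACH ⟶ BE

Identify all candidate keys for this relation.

(E), (A, C, H)

{E}⁺: E→ABH adds A, B, H; AE→BCH adds C → {A, B, C, E, H}.
{A, C, H}⁺: ACH→BE adds B, E → {A, B, C, E, H}. Minimal: {C, H}⁺ = {C, H}; {A, H}⁺ = {A, H}; {A, C}⁺ = {A, C} — none reach the full schema.
Any other superkey contains one of these as a subset, so there are no further candidate keys.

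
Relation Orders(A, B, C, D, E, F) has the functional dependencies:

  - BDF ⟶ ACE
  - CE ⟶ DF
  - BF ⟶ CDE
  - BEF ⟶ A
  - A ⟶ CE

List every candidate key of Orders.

{A, B}, {B, F}, {B, C, E}

Attribute B never appears on the right-hand side of any dependency, so B must belong to every candidate key.
{B}⁺ = {B}, which is not all of the schema, so we must add further attributes.
{A, B}⁺: A→CE adds C, E; CE→DF adds D, F → {A, B, C, D, E, F}. Minimal: {B}⁺ = {B}; {A}⁺ = {A, C, D, E, F} — none reach the full schema.
{B, F}⁺: BF→CDE adds C, D, E; BEF→A adds A → {A, B, C, D, E, F}. Minimal: {F}⁺ = {F}; {B}⁺ = {B} — none reach the full schema.
{B, C, E}⁺: CE→DF adds D, F; BEF→A adds A → {A, B, C, D, E, F}. Minimal: {C, E}⁺ = {C, D, E, F}; {B, E}⁺ = {B, E}; {B, C}⁺ = {B, C} — none reach the full schema.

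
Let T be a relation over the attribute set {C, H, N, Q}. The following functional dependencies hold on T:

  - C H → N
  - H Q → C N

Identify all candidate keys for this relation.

Attributes H, Q never appear on any right-hand side, so every candidate key must contain {H, Q}.
{H, Q}⁺ = {C, H, N, Q}, which is all of the schema, so {H, Q} is the only candidate key.

HQ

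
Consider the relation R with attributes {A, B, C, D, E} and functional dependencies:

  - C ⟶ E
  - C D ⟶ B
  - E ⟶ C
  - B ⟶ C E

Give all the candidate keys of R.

Attributes A, D never appear on any right-hand side, so every candidate key must contain {A, D}.
{A, D}⁺ = {A, D}, which is not all of the schema, so we must add further attributes.
{A, B, D}⁺: B→CE adds C, E → {A, B, C, D, E}. Minimal: {B, D}⁺ = {B, C, D, E}; {A, D}⁺ = {A, D}; {A, B}⁺ = {A, B, C, E} — none reach the full schema.
{A, C, D}⁺: C→E adds E; CD→B adds B → {A, B, C, D, E}. Minimal: {C, D}⁺ = {B, C, D, E}; {A, D}⁺ = {A, D}; {A, C}⁺ = {A, C, E} — none reach the full schema.
{A, D, E}⁺: E→C adds C; CD→B adds B → {A, B, C, D, E}. Minimal: {D, E}⁺ = {B, C, D, E}; {A, E}⁺ = {A, C, E}; {A, D}⁺ = {A, D} — none reach the full schema.
Any other superkey contains one of these as a subset, so there are no further candidate keys.

{A, B, D}, {A, C, D}, {A, D, E}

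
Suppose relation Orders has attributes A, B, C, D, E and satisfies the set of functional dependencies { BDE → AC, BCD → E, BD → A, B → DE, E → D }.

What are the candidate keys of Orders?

{B}

Attribute B never appears on the right-hand side of any dependency, so B must belong to every candidate key.
{B}⁺ = {A, B, C, D, E}, which is all of the schema, so {B} is the only candidate key.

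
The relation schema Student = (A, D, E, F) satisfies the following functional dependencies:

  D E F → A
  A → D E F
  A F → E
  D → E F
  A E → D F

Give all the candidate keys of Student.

{A}⁺: A→DEF adds D, E, F → {A, D, E, F}.
{D}⁺: D→EF adds E, F; DEF→A adds A → {A, D, E, F}.

(A), (D)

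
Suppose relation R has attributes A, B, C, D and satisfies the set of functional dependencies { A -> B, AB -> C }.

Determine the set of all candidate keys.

(A, D)

Attributes A, D never appear on any right-hand side, so every candidate key must contain {A, D}.
{A, D}⁺ = {A, B, C, D}, which is all of the schema, so {A, D} is the only candidate key.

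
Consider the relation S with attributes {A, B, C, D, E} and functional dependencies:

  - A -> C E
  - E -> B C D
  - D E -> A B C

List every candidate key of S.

{A}⁺: A→CE adds C, E; E→BCD adds B, D → {A, B, C, D, E}.
{E}⁺: E→BCD adds B, C, D; DE→ABC adds A → {A, B, C, D, E}.
Any other superkey contains one of these as a subset, so there are no further candidate keys.

{A}, {E}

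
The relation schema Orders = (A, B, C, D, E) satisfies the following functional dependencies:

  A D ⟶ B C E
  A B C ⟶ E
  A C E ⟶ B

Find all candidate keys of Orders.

{A, D}

{A, D}⁺: AD→BCE adds B, C, E → {A, B, C, D, E}. Minimal: {D}⁺ = {D}; {A}⁺ = {A} — none reach the full schema.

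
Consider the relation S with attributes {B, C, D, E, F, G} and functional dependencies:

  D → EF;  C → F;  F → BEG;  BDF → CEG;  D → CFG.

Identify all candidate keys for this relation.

(D)

Attribute D never appears on the right-hand side of any dependency, so D must belong to every candidate key.
{D}⁺ = {B, C, D, E, F, G}, which is all of the schema, so {D} is the only candidate key.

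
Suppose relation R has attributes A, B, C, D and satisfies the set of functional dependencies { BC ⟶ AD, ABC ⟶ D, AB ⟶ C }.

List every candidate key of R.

(A, B), (B, C)

{A, B}⁺: AB→C adds C; BC→AD adds D → {A, B, C, D}. Minimal: {B}⁺ = {B}; {A}⁺ = {A} — none reach the full schema.
{B, C}⁺: BC→AD adds A, D → {A, B, C, D}. Minimal: {C}⁺ = {C}; {B}⁺ = {B} — none reach the full schema.
Any other superkey contains one of these as a subset, so there are no further candidate keys.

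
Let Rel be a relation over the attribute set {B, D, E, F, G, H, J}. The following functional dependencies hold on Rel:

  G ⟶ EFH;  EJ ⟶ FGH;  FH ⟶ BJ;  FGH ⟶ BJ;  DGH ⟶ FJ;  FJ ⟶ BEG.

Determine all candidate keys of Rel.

DG, DEJ, DFH, DFJ

Attribute D never appears on the right-hand side of any dependency, so D must belong to every candidate key.
{D}⁺ = {D}, which is not all of the schema, so we must add further attributes.
{D, G}⁺: G→EFH adds E, F, H; FH→BJ adds B, J → {B, D, E, F, G, H, J}.
{D, E, J}⁺: EJ→FGH adds F, G, H; FH→BJ adds B → {B, D, E, F, G, H, J}.
{D, F, H}⁺: FH→BJ adds B, J; FJ→BEG adds E, G → {B, D, E, F, G, H, J}.
{D, F, J}⁺: FJ→BEG adds B, E, G; G→EFH adds H → {B, D, E, F, G, H, J}.
Any other superkey contains one of these as a subset, so there are no further candidate keys.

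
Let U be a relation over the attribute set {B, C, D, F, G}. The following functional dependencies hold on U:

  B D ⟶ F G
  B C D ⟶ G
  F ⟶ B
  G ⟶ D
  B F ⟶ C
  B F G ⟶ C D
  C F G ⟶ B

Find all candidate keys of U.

{B, D}⁺: BD→FG adds F, G; BF→C adds C → {B, C, D, F, G}. Minimal: {D}⁺ = {D}; {B}⁺ = {B} — none reach the full schema.
{B, G}⁺: G→D adds D; BD→FG adds F; BF→C adds C → {B, C, D, F, G}. Minimal: {G}⁺ = {D, G}; {B}⁺ = {B} — none reach the full schema.
{D, F}⁺: F→B adds B; BF→C adds C; BD→FG adds G → {B, C, D, F, G}. Minimal: {F}⁺ = {B, C, F}; {D}⁺ = {D} — none reach the full schema.
{F, G}⁺: F→B adds B; G→D adds D; BF→C adds C → {B, C, D, F, G}. Minimal: {G}⁺ = {D, G}; {F}⁺ = {B, C, F} — none reach the full schema.

BD; BG; DF; FG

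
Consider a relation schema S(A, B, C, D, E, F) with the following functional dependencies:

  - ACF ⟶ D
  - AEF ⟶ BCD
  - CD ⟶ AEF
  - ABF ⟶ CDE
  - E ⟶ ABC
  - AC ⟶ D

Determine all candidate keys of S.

{E}⁺: E→ABC adds A, B, C; AC→D adds D; CD→AEF adds F → {A, B, C, D, E, F}.
{A, C}⁺: AC→D adds D; CD→AEF adds E, F; E→ABC adds B → {A, B, C, D, E, F}. Minimal: {C}⁺ = {C}; {A}⁺ = {A} — none reach the full schema.
{C, D}⁺: CD→AEF adds A, E, F; E→ABC adds B → {A, B, C, D, E, F}. Minimal: {D}⁺ = {D}; {C}⁺ = {C} — none reach the full schema.
{A, B, F}⁺: ABF→CDE adds C, D, E → {A, B, C, D, E, F}. Minimal: {B, F}⁺ = {B, F}; {A, F}⁺ = {A, F}; {A, B}⁺ = {A, B} — none reach the full schema.
Any other superkey contains one of these as a subset, so there are no further candidate keys.

{E}, {A, C}, {C, D}, {A, B, F}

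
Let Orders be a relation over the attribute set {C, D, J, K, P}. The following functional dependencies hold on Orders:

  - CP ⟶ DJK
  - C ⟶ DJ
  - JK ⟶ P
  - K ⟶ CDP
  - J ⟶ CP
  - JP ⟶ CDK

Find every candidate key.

{C}, {J}, {K}

{C}⁺: C→DJ adds D, J; J→CP adds P; JP→CDK adds K → {C, D, J, K, P}.
{J}⁺: J→CP adds C, P; JP→CDK adds D, K → {C, D, J, K, P}.
{K}⁺: K→CDP adds C, D, P; CP→DJK adds J → {C, D, J, K, P}.
Any other superkey contains one of these as a subset, so there are no further candidate keys.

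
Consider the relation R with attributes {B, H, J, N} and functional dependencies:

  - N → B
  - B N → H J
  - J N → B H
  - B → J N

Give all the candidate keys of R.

{B}⁺: B→JN adds J, N; BN→HJ adds H → {B, H, J, N}.
{N}⁺: N→B adds B; BN→HJ adds H, J → {B, H, J, N}.
Any other superkey contains one of these as a subset, so there are no further candidate keys.

B, N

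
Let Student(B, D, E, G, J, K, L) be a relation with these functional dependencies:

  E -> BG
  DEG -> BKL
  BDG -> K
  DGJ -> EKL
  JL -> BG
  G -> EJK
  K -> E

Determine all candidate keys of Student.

{D, E}, {D, G}, {D, K}, {D, J, L}

{D, E}⁺: E→BG adds B, G; DEG→BKL adds K, L; G→EJK adds J → {B, D, E, G, J, K, L}. Minimal: {E}⁺ = {B, E, G, J, K}; {D}⁺ = {D} — none reach the full schema.
{D, G}⁺: G→EJK adds E, J, K; E→BG adds B; DEG→BKL adds L → {B, D, E, G, J, K, L}. Minimal: {G}⁺ = {B, E, G, J, K}; {D}⁺ = {D} — none reach the full schema.
{D, K}⁺: K→E adds E; E→BG adds B, G; DEG→BKL adds L; G→EJK adds J → {B, D, E, G, J, K, L}. Minimal: {K}⁺ = {B, E, G, J, K}; {D}⁺ = {D} — none reach the full schema.
{D, J, L}⁺: JL→BG adds B, G; G→EJK adds E, K → {B, D, E, G, J, K, L}. Minimal: {J, L}⁺ = {B, E, G, J, K, L}; {D, L}⁺ = {D, L}; {D, J}⁺ = {D, J} — none reach the full schema.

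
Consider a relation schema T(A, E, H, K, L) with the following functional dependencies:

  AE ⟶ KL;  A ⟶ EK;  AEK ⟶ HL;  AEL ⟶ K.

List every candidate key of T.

Attribute A never appears on the right-hand side of any dependency, so A must belong to every candidate key.
{A}⁺ = {A, E, H, K, L}, which is all of the schema, so {A} is the only candidate key.

{A}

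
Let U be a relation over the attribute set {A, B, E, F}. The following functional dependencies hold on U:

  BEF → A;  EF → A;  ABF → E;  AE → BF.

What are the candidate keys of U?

{A, E}, {E, F}, {A, B, F}

{A, E}⁺: AE→BF adds B, F → {A, B, E, F}.
{E, F}⁺: EF→A adds A; AE→BF adds B → {A, B, E, F}.
{A, B, F}⁺: ABF→E adds E → {A, B, E, F}.
Any other superkey contains one of these as a subset, so there are no further candidate keys.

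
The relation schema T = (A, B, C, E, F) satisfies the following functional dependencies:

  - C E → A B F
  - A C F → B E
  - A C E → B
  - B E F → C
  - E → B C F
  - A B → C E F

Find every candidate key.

(E), (A, B), (A, C, F)

{E}⁺: E→BCF adds B, C, F; CE→ABF adds A → {A, B, C, E, F}.
{A, B}⁺: AB→CEF adds C, E, F → {A, B, C, E, F}. Minimal: {B}⁺ = {B}; {A}⁺ = {A} — none reach the full schema.
{A, C, F}⁺: ACF→BE adds B, E → {A, B, C, E, F}. Minimal: {C, F}⁺ = {C, F}; {A, F}⁺ = {A, F}; {A, C}⁺ = {A, C} — none reach the full schema.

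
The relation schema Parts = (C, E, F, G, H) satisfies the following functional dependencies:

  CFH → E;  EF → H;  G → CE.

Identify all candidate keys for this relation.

Attributes F, G never appear on any right-hand side, so every candidate key must contain {F, G}.
{F, G}⁺ = {C, E, F, G, H}, which is all of the schema, so {F, G} is the only candidate key.

{F, G}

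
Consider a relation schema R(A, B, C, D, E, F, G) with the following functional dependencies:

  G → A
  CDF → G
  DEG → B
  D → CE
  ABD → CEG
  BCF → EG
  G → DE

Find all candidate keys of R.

Attribute F never appears on the right-hand side of any dependency, so F must belong to every candidate key.
{F}⁺ = {F}, which is not all of the schema, so we must add further attributes.
{D, F}⁺: D→CE adds C, E; CDF→G adds G; DEG→B adds B; G→A adds A → {A, B, C, D, E, F, G}. Minimal: {F}⁺ = {F}; {D}⁺ = {C, D, E} — none reach the full schema.
{F, G}⁺: G→A adds A; G→DE adds D, E; DEG→B adds B; D→CE adds C → {A, B, C, D, E, F, G}. Minimal: {G}⁺ = {A, B, C, D, E, G}; {F}⁺ = {F} — none reach the full schema.
{B, C, F}⁺: BCF→EG adds E, G; G→DE adds D; G→A adds A → {A, B, C, D, E, F, G}. Minimal: {C, F}⁺ = {C, F}; {B, F}⁺ = {B, F}; {B, C}⁺ = {B, C} — none reach the full schema.
Any other superkey contains one of these as a subset, so there are no further candidate keys.

DF, FG, BCF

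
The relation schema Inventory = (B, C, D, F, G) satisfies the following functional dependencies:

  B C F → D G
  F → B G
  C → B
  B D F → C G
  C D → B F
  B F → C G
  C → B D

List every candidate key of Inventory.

(C), (F)

{C}⁺: C→B adds B; C→BD adds D; CD→BF adds F; BF→CG adds G → {B, C, D, F, G}.
{F}⁺: F→BG adds B, G; BF→CG adds C; C→BD adds D → {B, C, D, F, G}.
Any other superkey contains one of these as a subset, so there are no further candidate keys.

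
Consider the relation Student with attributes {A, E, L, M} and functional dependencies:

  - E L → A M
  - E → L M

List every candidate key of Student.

Attribute E never appears on the right-hand side of any dependency, so E must belong to every candidate key.
{E}⁺ = {A, E, L, M}, which is all of the schema, so {E} is the only candidate key.

{E}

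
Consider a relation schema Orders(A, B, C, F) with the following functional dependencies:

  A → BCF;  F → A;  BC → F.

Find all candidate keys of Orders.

(A); (F); (B, C)

{A}⁺: A→BCF adds B, C, F → {A, B, C, F}.
{F}⁺: F→A adds A; A→BCF adds B, C → {A, B, C, F}.
{B, C}⁺: BC→F adds F; F→A adds A → {A, B, C, F}.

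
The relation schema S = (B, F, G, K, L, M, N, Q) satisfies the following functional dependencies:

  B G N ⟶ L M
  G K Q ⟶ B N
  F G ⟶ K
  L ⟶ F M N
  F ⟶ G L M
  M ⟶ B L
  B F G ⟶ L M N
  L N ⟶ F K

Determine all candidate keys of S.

{F, Q}, {L, Q}, {M, Q}, {G, K, Q}, {B, G, N, Q}

Attribute Q never appears on the right-hand side of any dependency, so Q must belong to every candidate key.
{Q}⁺ = {Q}, which is not all of the schema, so we must add further attributes.
{F, Q}⁺: F→GLM adds G, L, M; M→BL adds B; BFG→LMN adds N; LN→FK adds K → {B, F, G, K, L, M, N, Q}. Minimal: {Q}⁺ = {Q}; {F}⁺ = {B, F, G, K, L, M, N} — none reach the full schema.
{L, Q}⁺: L→FMN adds F, M, N; F→GLM adds G; M→BL adds B; LN→FK adds K → {B, F, G, K, L, M, N, Q}. Minimal: {Q}⁺ = {Q}; {L}⁺ = {B, F, G, K, L, M, N} — none reach the full schema.
{M, Q}⁺: M→BL adds B, L; L→FMN adds F, N; F→GLM adds G; LN→FK adds K → {B, F, G, K, L, M, N, Q}. Minimal: {Q}⁺ = {Q}; {M}⁺ = {B, F, G, K, L, M, N} — none reach the full schema.
{G, K, Q}⁺: GKQ→BN adds B, N; BGN→LM adds L, M; L→FMN adds F → {B, F, G, K, L, M, N, Q}. Minimal: {K, Q}⁺ = {K, Q}; {G, Q}⁺ = {G, Q}; {G, K}⁺ = {G, K} — none reach the full schema.
{B, G, N, Q}⁺: BGN→LM adds L, M; L→FMN adds F; LN→FK adds K → {B, F, G, K, L, M, N, Q}. Minimal: {G, N, Q}⁺ = {G, N, Q}; {B, N, Q}⁺ = {B, N, Q}; {B, G, Q}⁺ = {B, G, Q}; … — none reach the full schema.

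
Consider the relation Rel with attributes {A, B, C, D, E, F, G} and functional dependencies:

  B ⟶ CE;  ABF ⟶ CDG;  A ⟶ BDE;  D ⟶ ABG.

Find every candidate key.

{A, F}, {D, F}

Attribute F never appears on the right-hand side of any dependency, so F must belong to every candidate key.
{F}⁺ = {F}, which is not all of the schema, so we must add further attributes.
{A, F}⁺: A→BDE adds B, D, E; D→ABG adds G; B→CE adds C → {A, B, C, D, E, F, G}. Minimal: {F}⁺ = {F}; {A}⁺ = {A, B, C, D, E, G} — none reach the full schema.
{D, F}⁺: D→ABG adds A, B, G; B→CE adds C, E → {A, B, C, D, E, F, G}. Minimal: {F}⁺ = {F}; {D}⁺ = {A, B, C, D, E, G} — none reach the full schema.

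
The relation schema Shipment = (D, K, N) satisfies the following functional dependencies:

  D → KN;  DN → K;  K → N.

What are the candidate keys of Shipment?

{D}

Attribute D never appears on the right-hand side of any dependency, so D must belong to every candidate key.
{D}⁺ = {D, K, N}, which is all of the schema, so {D} is the only candidate key.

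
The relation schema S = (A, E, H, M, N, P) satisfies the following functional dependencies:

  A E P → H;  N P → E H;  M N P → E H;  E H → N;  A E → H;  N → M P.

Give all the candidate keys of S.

(A, E), (A, N)

Attribute A never appears on the right-hand side of any dependency, so A must belong to every candidate key.
{A}⁺ = {A}, which is not all of the schema, so we must add further attributes.
{A, E}⁺: AE→H adds H; EH→N adds N; N→MP adds M, P → {A, E, H, M, N, P}. Minimal: {E}⁺ = {E}; {A}⁺ = {A} — none reach the full schema.
{A, N}⁺: N→MP adds M, P; NP→EH adds E, H → {A, E, H, M, N, P}. Minimal: {N}⁺ = {E, H, M, N, P}; {A}⁺ = {A} — none reach the full schema.
Any other superkey contains one of these as a subset, so there are no further candidate keys.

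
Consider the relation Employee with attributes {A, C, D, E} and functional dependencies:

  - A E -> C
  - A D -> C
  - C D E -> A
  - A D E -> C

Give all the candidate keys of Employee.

{A, D, E}, {C, D, E}

Attributes D, E never appear on any right-hand side, so every candidate key must contain {D, E}.
{D, E}⁺ = {D, E}, which is not all of the schema, so we must add further attributes.
{A, D, E}⁺: AE→C adds C → {A, C, D, E}. Minimal: {D, E}⁺ = {D, E}; {A, E}⁺ = {A, C, E}; {A, D}⁺ = {A, C, D} — none reach the full schema.
{C, D, E}⁺: CDE→A adds A → {A, C, D, E}. Minimal: {D, E}⁺ = {D, E}; {C, E}⁺ = {C, E}; {C, D}⁺ = {C, D} — none reach the full schema.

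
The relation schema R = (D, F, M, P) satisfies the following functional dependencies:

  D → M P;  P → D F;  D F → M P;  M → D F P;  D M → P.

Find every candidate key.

(D), (M), (P)

{D}⁺: D→MP adds M, P; P→DF adds F → {D, F, M, P}.
{M}⁺: M→DFP adds D, F, P → {D, F, M, P}.
{P}⁺: P→DF adds D, F; DF→MP adds M → {D, F, M, P}.
Any other superkey contains one of these as a subset, so there are no further candidate keys.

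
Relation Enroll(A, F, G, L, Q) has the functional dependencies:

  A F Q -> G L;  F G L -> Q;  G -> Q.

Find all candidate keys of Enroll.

AFG, AFQ

Attributes A, F never appear on any right-hand side, so every candidate key must contain {A, F}.
{A, F}⁺ = {A, F}, which is not all of the schema, so we must add further attributes.
{A, F, G}⁺: G→Q adds Q; AFQ→GL adds L → {A, F, G, L, Q}. Minimal: {F, G}⁺ = {F, G, Q}; {A, G}⁺ = {A, G, Q}; {A, F}⁺ = {A, F} — none reach the full schema.
{A, F, Q}⁺: AFQ→GL adds G, L → {A, F, G, L, Q}. Minimal: {F, Q}⁺ = {F, Q}; {A, Q}⁺ = {A, Q}; {A, F}⁺ = {A, F} — none reach the full schema.
Any other superkey contains one of these as a subset, so there are no further candidate keys.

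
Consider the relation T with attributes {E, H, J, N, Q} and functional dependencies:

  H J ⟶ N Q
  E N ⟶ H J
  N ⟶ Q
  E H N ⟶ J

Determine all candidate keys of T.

(E, N), (E, H, J)

{E, N}⁺: EN→HJ adds H, J; N→Q adds Q → {E, H, J, N, Q}. Minimal: {N}⁺ = {N, Q}; {E}⁺ = {E} — none reach the full schema.
{E, H, J}⁺: HJ→NQ adds N, Q → {E, H, J, N, Q}. Minimal: {H, J}⁺ = {H, J, N, Q}; {E, J}⁺ = {E, J}; {E, H}⁺ = {E, H} — none reach the full schema.
Any other superkey contains one of these as a subset, so there are no further candidate keys.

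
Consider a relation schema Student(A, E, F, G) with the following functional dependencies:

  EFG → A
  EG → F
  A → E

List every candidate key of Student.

{A, G}⁺: A→E adds E; EG→F adds F → {A, E, F, G}. Minimal: {G}⁺ = {G}; {A}⁺ = {A, E} — none reach the full schema.
{E, G}⁺: EG→F adds F; EFG→A adds A → {A, E, F, G}. Minimal: {G}⁺ = {G}; {E}⁺ = {E} — none reach the full schema.

{A, G}; {E, G}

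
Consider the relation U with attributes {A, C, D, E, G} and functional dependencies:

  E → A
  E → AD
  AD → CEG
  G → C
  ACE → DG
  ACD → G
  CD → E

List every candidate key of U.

E, AD, CD, DG

{E}⁺: E→A adds A; E→AD adds D; AD→CEG adds C, G → {A, C, D, E, G}.
{A, D}⁺: AD→CEG adds C, E, G → {A, C, D, E, G}.
{C, D}⁺: CD→E adds E; E→A adds A; AD→CEG adds G → {A, C, D, E, G}.
{D, G}⁺: G→C adds C; CD→E adds E; E→A adds A → {A, C, D, E, G}.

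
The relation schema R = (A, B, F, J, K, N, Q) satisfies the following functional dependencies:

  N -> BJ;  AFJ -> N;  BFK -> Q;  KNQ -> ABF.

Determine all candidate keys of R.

Attribute K never appears on the right-hand side of any dependency, so K must belong to every candidate key.
{K}⁺ = {K}, which is not all of the schema, so we must add further attributes.
{F, K, N}⁺: N→BJ adds B, J; BFK→Q adds Q; KNQ→ABF adds A → {A, B, F, J, K, N, Q}. Minimal: {K, N}⁺ = {B, J, K, N}; {F, N}⁺ = {B, F, J, N}; {F, K}⁺ = {F, K} — none reach the full schema.
{K, N, Q}⁺: N→BJ adds B, J; KNQ→ABF adds A, F → {A, B, F, J, K, N, Q}. Minimal: {N, Q}⁺ = {B, J, N, Q}; {K, Q}⁺ = {K, Q}; {K, N}⁺ = {B, J, K, N} — none reach the full schema.
{A, F, J, K}⁺: AFJ→N adds N; N→BJ adds B; BFK→Q adds Q → {A, B, F, J, K, N, Q}. Minimal: {F, J, K}⁺ = {F, J, K}; {A, J, K}⁺ = {A, J, K}; {A, F, K}⁺ = {A, F, K}; … — none reach the full schema.

FKN, KNQ, AFJK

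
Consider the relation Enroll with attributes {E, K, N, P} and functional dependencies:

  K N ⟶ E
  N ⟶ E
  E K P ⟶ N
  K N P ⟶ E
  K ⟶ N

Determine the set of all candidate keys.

KP

Attributes K, P never appear on any right-hand side, so every candidate key must contain {K, P}.
{K, P}⁺ = {E, K, N, P}, which is all of the schema, so {K, P} is the only candidate key.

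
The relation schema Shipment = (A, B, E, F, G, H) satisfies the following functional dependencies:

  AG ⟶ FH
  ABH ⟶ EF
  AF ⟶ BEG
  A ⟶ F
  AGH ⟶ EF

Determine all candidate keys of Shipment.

Attribute A never appears on the right-hand side of any dependency, so A must belong to every candidate key.
{A}⁺ = {A, B, E, F, G, H}, which is all of the schema, so {A} is the only candidate key.

{A}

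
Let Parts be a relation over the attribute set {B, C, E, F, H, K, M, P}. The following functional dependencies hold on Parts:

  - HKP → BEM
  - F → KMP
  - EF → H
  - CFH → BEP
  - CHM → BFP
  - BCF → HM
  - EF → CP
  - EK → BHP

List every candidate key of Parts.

(E, F), (F, H), (B, C, F), (C, E, K), (C, H, M), (C, H, K, P)

{E, F}⁺: F→KMP adds K, M, P; EF→H adds H; EF→CP adds C; EK→BHP adds B → {B, C, E, F, H, K, M, P}. Minimal: {F}⁺ = {F, K, M, P}; {E}⁺ = {E} — none reach the full schema.
{F, H}⁺: F→KMP adds K, M, P; HKP→BEM adds B, E; EF→CP adds C → {B, C, E, F, H, K, M, P}. Minimal: {H}⁺ = {H}; {F}⁺ = {F, K, M, P} — none reach the full schema.
{B, C, F}⁺: F→KMP adds K, M, P; BCF→HM adds H; HKP→BEM adds E → {B, C, E, F, H, K, M, P}. Minimal: {C, F}⁺ = {C, F, K, M, P}; {B, F}⁺ = {B, F, K, M, P}; {B, C}⁺ = {B, C} — none reach the full schema.
{C, E, K}⁺: EK→BHP adds B, H, P; HKP→BEM adds M; CHM→BFP adds F → {B, C, E, F, H, K, M, P}. Minimal: {E, K}⁺ = {B, E, H, K, M, P}; {C, K}⁺ = {C, K}; {C, E}⁺ = {C, E} — none reach the full schema.
{C, H, M}⁺: CHM→BFP adds B, F, P; F→KMP adds K; CFH→BEP adds E → {B, C, E, F, H, K, M, P}. Minimal: {H, M}⁺ = {H, M}; {C, M}⁺ = {C, M}; {C, H}⁺ = {C, H} — none reach the full schema.
{C, H, K, P}⁺: HKP→BEM adds B, E, M; CHM→BFP adds F → {B, C, E, F, H, K, M, P}. Minimal: {H, K, P}⁺ = {B, E, H, K, M, P}; {C, K, P}⁺ = {C, K, P}; {C, H, P}⁺ = {C, H, P}; … — none reach the full schema.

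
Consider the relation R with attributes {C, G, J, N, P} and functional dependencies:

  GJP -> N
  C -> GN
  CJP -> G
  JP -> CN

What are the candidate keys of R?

(J, P)

Attributes J, P never appear on any right-hand side, so every candidate key must contain {J, P}.
{J, P}⁺ = {C, G, J, N, P}, which is all of the schema, so {J, P} is the only candidate key.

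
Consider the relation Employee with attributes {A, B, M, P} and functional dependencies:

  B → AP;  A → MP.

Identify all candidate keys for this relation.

(B)

Attribute B never appears on the right-hand side of any dependency, so B must belong to every candidate key.
{B}⁺ = {A, B, M, P}, which is all of the schema, so {B} is the only candidate key.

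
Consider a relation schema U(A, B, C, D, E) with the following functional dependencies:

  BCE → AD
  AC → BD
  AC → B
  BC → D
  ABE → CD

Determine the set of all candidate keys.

{A, B, E}, {A, C, E}, {B, C, E}

Attribute E never appears on the right-hand side of any dependency, so E must belong to every candidate key.
{E}⁺ = {E}, which is not all of the schema, so we must add further attributes.
{A, B, E}⁺: ABE→CD adds C, D → {A, B, C, D, E}. Minimal: {B, E}⁺ = {B, E}; {A, E}⁺ = {A, E}; {A, B}⁺ = {A, B} — none reach the full schema.
{A, C, E}⁺: AC→BD adds B, D → {A, B, C, D, E}. Minimal: {C, E}⁺ = {C, E}; {A, E}⁺ = {A, E}; {A, C}⁺ = {A, B, C, D} — none reach the full schema.
{B, C, E}⁺: BCE→AD adds A, D → {A, B, C, D, E}. Minimal: {C, E}⁺ = {C, E}; {B, E}⁺ = {B, E}; {B, C}⁺ = {B, C, D} — none reach the full schema.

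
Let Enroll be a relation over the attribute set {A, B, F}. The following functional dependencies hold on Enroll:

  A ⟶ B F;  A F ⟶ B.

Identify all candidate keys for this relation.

{A}

Attribute A never appears on the right-hand side of any dependency, so A must belong to every candidate key.
{A}⁺ = {A, B, F}, which is all of the schema, so {A} is the only candidate key.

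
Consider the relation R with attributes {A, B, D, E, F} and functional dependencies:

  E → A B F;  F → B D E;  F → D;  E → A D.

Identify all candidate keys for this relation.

{E}⁺: E→ABF adds A, B, F; F→BDE adds D → {A, B, D, E, F}.
{F}⁺: F→BDE adds B, D, E; E→AD adds A → {A, B, D, E, F}.
Any other superkey contains one of these as a subset, so there are no further candidate keys.

{E}, {F}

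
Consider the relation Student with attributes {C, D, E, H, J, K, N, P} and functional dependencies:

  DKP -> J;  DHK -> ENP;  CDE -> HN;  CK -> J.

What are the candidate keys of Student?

CDEK; CDHK

Attributes C, D, K never appear on any right-hand side, so every candidate key must contain {C, D, K}.
{C, D, K}⁺ = {C, D, J, K}, which is not all of the schema, so we must add further attributes.
{C, D, E, K}⁺: CDE→HN adds H, N; CK→J adds J; DHK→ENP adds P → {C, D, E, H, J, K, N, P}. Minimal: {D, E, K}⁺ = {D, E, K}; {C, E, K}⁺ = {C, E, J, K}; {C, D, K}⁺ = {C, D, J, K}; … — none reach the full schema.
{C, D, H, K}⁺: DHK→ENP adds E, N, P; CK→J adds J → {C, D, E, H, J, K, N, P}. Minimal: {D, H, K}⁺ = {D, E, H, J, K, N, P}; {C, H, K}⁺ = {C, H, J, K}; {C, D, K}⁺ = {C, D, J, K}; … — none reach the full schema.
Any other superkey contains one of these as a subset, so there are no further candidate keys.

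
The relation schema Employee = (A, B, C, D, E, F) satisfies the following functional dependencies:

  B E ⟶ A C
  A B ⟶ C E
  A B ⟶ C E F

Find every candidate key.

ABD; BDE

Attributes B, D never appear on any right-hand side, so every candidate key must contain {B, D}.
{B, D}⁺ = {B, D}, which is not all of the schema, so we must add further attributes.
{A, B, D}⁺: AB→CE adds C, E; AB→CEF adds F → {A, B, C, D, E, F}. Minimal: {B, D}⁺ = {B, D}; {A, D}⁺ = {A, D}; {A, B}⁺ = {A, B, C, E, F} — none reach the full schema.
{B, D, E}⁺: BE→AC adds A, C; AB→CEF adds F → {A, B, C, D, E, F}. Minimal: {D, E}⁺ = {D, E}; {B, E}⁺ = {A, B, C, E, F}; {B, D}⁺ = {B, D} — none reach the full schema.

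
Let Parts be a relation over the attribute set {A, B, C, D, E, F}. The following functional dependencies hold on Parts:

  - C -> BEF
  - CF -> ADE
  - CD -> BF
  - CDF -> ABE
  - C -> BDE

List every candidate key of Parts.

Attribute C never appears on the right-hand side of any dependency, so C must belong to every candidate key.
{C}⁺ = {A, B, C, D, E, F}, which is all of the schema, so {C} is the only candidate key.

(C)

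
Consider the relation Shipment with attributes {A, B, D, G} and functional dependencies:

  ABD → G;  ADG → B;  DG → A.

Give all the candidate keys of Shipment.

Attribute D never appears on the right-hand side of any dependency, so D must belong to every candidate key.
{D}⁺ = {D}, which is not all of the schema, so we must add further attributes.
{D, G}⁺: DG→A adds A; ADG→B adds B → {A, B, D, G}. Minimal: {G}⁺ = {G}; {D}⁺ = {D} — none reach the full schema.
{A, B, D}⁺: ABD→G adds G → {A, B, D, G}. Minimal: {B, D}⁺ = {B, D}; {A, D}⁺ = {A, D}; {A, B}⁺ = {A, B} — none reach the full schema.
Any other superkey contains one of these as a subset, so there are no further candidate keys.

(D, G), (A, B, D)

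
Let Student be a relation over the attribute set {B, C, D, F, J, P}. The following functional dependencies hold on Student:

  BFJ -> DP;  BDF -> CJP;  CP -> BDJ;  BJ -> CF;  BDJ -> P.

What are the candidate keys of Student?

(B, J), (C, P), (B, D, F)

{B, J}⁺: BJ→CF adds C, F; BFJ→DP adds D, P → {B, C, D, F, J, P}. Minimal: {J}⁺ = {J}; {B}⁺ = {B} — none reach the full schema.
{C, P}⁺: CP→BDJ adds B, D, J; BJ→CF adds F → {B, C, D, F, J, P}. Minimal: {P}⁺ = {P}; {C}⁺ = {C} — none reach the full schema.
{B, D, F}⁺: BDF→CJP adds C, J, P → {B, C, D, F, J, P}. Minimal: {D, F}⁺ = {D, F}; {B, F}⁺ = {B, F}; {B, D}⁺ = {B, D} — none reach the full schema.
Any other superkey contains one of these as a subset, so there are no further candidate keys.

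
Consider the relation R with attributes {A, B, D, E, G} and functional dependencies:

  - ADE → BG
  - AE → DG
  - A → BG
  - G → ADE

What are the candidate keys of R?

{A}⁺: A→BG adds B, G; G→ADE adds D, E → {A, B, D, E, G}.
{G}⁺: G→ADE adds A, D, E; ADE→BG adds B → {A, B, D, E, G}.

A; G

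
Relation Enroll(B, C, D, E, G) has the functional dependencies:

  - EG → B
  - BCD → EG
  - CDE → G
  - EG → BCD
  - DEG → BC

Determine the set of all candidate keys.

{E, G}, {B, C, D}, {C, D, E}

{E, G}⁺: EG→B adds B; EG→BCD adds C, D → {B, C, D, E, G}.
{B, C, D}⁺: BCD→EG adds E, G → {B, C, D, E, G}.
{C, D, E}⁺: CDE→G adds G; EG→BCD adds B → {B, C, D, E, G}.
Any other superkey contains one of these as a subset, so there are no further candidate keys.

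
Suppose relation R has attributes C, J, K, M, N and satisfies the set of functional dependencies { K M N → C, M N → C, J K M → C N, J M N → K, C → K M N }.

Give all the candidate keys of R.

{C, J}⁺: C→KMN adds K, M, N → {C, J, K, M, N}. Minimal: {J}⁺ = {J}; {C}⁺ = {C, K, M, N} — none reach the full schema.
{J, K, M}⁺: JKM→CN adds C, N → {C, J, K, M, N}. Minimal: {K, M}⁺ = {K, M}; {J, M}⁺ = {J, M}; {J, K}⁺ = {J, K} — none reach the full schema.
{J, M, N}⁺: MN→C adds C; JMN→K adds K → {C, J, K, M, N}. Minimal: {M, N}⁺ = {C, K, M, N}; {J, N}⁺ = {J, N}; {J, M}⁺ = {J, M} — none reach the full schema.
Any other superkey contains one of these as a subset, so there are no further candidate keys.

(C, J), (J, K, M), (J, M, N)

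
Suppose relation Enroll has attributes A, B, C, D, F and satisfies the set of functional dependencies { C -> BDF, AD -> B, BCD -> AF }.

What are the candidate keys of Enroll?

{C}

Attribute C never appears on the right-hand side of any dependency, so C must belong to every candidate key.
{C}⁺ = {A, B, C, D, F}, which is all of the schema, so {C} is the only candidate key.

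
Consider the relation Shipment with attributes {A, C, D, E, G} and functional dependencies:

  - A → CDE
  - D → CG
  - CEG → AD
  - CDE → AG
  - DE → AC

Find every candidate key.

(A); (D, E); (C, E, G)

{A}⁺: A→CDE adds C, D, E; D→CG adds G → {A, C, D, E, G}.
{D, E}⁺: D→CG adds C, G; CEG→AD adds A → {A, C, D, E, G}.
{C, E, G}⁺: CEG→AD adds A, D → {A, C, D, E, G}.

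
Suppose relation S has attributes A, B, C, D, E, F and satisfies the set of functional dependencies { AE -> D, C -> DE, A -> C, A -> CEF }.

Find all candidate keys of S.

(A, B)

Attributes A, B never appear on any right-hand side, so every candidate key must contain {A, B}.
{A, B}⁺ = {A, B, C, D, E, F}, which is all of the schema, so {A, B} is the only candidate key.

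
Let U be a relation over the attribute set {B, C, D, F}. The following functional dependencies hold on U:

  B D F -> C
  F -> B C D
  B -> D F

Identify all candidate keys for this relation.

(B), (F)

{B}⁺: B→DF adds D, F; BDF→C adds C → {B, C, D, F}.
{F}⁺: F→BCD adds B, C, D → {B, C, D, F}.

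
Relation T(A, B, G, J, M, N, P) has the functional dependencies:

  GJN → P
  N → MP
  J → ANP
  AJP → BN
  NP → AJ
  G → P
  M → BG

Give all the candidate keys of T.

(J), (N)

{J}⁺: J→ANP adds A, N, P; AJP→BN adds B; N→MP adds M; M→BG adds G → {A, B, G, J, M, N, P}.
{N}⁺: N→MP adds M, P; NP→AJ adds A, J; M→BG adds B, G → {A, B, G, J, M, N, P}.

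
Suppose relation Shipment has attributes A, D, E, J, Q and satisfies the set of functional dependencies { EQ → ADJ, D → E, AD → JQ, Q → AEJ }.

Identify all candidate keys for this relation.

{Q}⁺: Q→AEJ adds A, E, J; EQ→ADJ adds D → {A, D, E, J, Q}.
{A, D}⁺: D→E adds E; AD→JQ adds J, Q → {A, D, E, J, Q}. Minimal: {D}⁺ = {D, E}; {A}⁺ = {A} — none reach the full schema.
Any other superkey contains one of these as a subset, so there are no further candidate keys.

Q; AD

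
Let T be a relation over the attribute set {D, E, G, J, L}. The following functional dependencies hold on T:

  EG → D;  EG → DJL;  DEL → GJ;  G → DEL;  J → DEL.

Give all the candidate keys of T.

{G}; {J}; {D, E, L}

{G}⁺: G→DEL adds D, E, L; EG→DJL adds J → {D, E, G, J, L}.
{J}⁺: J→DEL adds D, E, L; DEL→GJ adds G → {D, E, G, J, L}.
{D, E, L}⁺: DEL→GJ adds G, J → {D, E, G, J, L}. Minimal: {E, L}⁺ = {E, L}; {D, L}⁺ = {D, L}; {D, E}⁺ = {D, E} — none reach the full schema.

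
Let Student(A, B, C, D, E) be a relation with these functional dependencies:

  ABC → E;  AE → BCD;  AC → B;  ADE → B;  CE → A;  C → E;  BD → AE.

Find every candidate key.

{C}⁺: C→E adds E; CE→A adds A; AE→BCD adds B, D → {A, B, C, D, E}.
{A, E}⁺: AE→BCD adds B, C, D → {A, B, C, D, E}.
{B, D}⁺: BD→AE adds A, E; AE→BCD adds C → {A, B, C, D, E}.
Any other superkey contains one of these as a subset, so there are no further candidate keys.

{C}, {A, E}, {B, D}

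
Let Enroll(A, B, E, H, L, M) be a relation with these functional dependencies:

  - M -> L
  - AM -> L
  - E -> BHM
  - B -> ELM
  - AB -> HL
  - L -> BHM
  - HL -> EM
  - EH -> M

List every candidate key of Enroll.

(A, B), (A, E), (A, L), (A, M)

Attribute A never appears on the right-hand side of any dependency, so A must belong to every candidate key.
{A}⁺ = {A}, which is not all of the schema, so we must add further attributes.
{A, B}⁺: B→ELM adds E, L, M; AB→HL adds H → {A, B, E, H, L, M}.
{A, E}⁺: E→BHM adds B, H, M; B→ELM adds L → {A, B, E, H, L, M}.
{A, L}⁺: L→BHM adds B, H, M; HL→EM adds E → {A, B, E, H, L, M}.
{A, M}⁺: M→L adds L; L→BHM adds B, H; HL→EM adds E → {A, B, E, H, L, M}.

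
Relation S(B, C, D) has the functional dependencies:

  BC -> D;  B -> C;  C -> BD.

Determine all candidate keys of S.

{B}, {C}

{B}⁺: B→C adds C; C→BD adds D → {B, C, D}.
{C}⁺: C→BD adds B, D → {B, C, D}.
Any other superkey contains one of these as a subset, so there are no further candidate keys.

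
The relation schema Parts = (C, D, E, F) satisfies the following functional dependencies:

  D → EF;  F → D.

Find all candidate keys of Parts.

{C, D}, {C, F}

Attribute C never appears on the right-hand side of any dependency, so C must belong to every candidate key.
{C}⁺ = {C}, which is not all of the schema, so we must add further attributes.
{C, D}⁺: D→EF adds E, F → {C, D, E, F}. Minimal: {D}⁺ = {D, E, F}; {C}⁺ = {C} — none reach the full schema.
{C, F}⁺: F→D adds D; D→EF adds E → {C, D, E, F}. Minimal: {F}⁺ = {D, E, F}; {C}⁺ = {C} — none reach the full schema.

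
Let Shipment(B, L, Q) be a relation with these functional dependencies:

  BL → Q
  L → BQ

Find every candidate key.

{L}⁺: L→BQ adds B, Q → {B, L, Q}.

{L}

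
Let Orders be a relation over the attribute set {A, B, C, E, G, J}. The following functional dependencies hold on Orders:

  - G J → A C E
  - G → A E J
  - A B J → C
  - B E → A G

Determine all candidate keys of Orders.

BE; BG

Attribute B never appears on the right-hand side of any dependency, so B must belong to every candidate key.
{B}⁺ = {B}, which is not all of the schema, so we must add further attributes.
{B, E}⁺: BE→AG adds A, G; G→AEJ adds J; ABJ→C adds C → {A, B, C, E, G, J}.
{B, G}⁺: G→AEJ adds A, E, J; ABJ→C adds C → {A, B, C, E, G, J}.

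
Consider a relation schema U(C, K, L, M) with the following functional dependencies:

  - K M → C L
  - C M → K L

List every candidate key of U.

{C, M}, {K, M}

Attribute M never appears on the right-hand side of any dependency, so M must belong to every candidate key.
{M}⁺ = {M}, which is not all of the schema, so we must add further attributes.
{C, M}⁺: CM→KL adds K, L → {C, K, L, M}. Minimal: {M}⁺ = {M}; {C}⁺ = {C} — none reach the full schema.
{K, M}⁺: KM→CL adds C, L → {C, K, L, M}. Minimal: {M}⁺ = {M}; {K}⁺ = {K} — none reach the full schema.
Any other superkey contains one of these as a subset, so there are no further candidate keys.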